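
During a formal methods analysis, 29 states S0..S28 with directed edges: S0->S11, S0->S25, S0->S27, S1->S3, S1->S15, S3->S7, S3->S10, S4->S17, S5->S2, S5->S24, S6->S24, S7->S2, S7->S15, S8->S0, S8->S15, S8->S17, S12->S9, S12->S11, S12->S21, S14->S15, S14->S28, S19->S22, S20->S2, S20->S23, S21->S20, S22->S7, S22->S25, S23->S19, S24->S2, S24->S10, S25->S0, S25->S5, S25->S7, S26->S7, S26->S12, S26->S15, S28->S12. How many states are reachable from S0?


BFS from S0:
  layer 0: {S0}
  layer 1: {S11, S25, S27}
  layer 2: {S5, S7}
  layer 3: {S2, S15, S24}
  layer 4: {S10}
Reachable set: {S0, S2, S5, S7, S10, S11, S15, S24, S25, S27}
Count = 10

10


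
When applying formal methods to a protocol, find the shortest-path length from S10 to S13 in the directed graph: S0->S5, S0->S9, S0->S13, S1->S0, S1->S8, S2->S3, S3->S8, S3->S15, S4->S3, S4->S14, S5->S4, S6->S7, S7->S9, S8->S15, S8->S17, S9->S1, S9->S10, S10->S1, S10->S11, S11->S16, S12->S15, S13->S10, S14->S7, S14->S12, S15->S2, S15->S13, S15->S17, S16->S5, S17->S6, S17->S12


BFS layer-by-layer from S10:
  dist 0: {S10}
  dist 1: {S1, S11}
  dist 2: {S0, S8, S16}
  dist 3: {S5, S9, S13, S15, S17}
  -> S13 reached at distance 3
Shortest path length = 3

3


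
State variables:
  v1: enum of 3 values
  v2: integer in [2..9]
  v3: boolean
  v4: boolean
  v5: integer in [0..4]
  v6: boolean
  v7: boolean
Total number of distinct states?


State space = product of domain sizes of all variables.
Domain sizes:
  v1 (enum of 3 values): 3
  v2 (integer in [2..9]): 8
  v3 (boolean): 2
  v4 (boolean): 2
  v5 (integer in [0..4]): 5
  v6 (boolean): 2
  v7 (boolean): 2
Product = 3 * 8 * 2 * 2 * 5 * 2 * 2 = 1920

1920


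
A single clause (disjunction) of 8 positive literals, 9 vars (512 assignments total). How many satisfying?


Step 1: Total=2^9=512
Step 2: Unsat when all 8 false: 2^1=2
Step 3: Sat=512-2=510

510


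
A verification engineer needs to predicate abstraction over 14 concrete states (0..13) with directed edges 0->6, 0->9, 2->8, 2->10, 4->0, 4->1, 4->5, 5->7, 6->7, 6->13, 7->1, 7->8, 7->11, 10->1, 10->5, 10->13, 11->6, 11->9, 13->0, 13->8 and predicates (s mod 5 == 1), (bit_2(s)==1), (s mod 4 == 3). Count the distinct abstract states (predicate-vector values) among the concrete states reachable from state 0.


BFS from 0:
Concrete reachable: {0, 1, 6, 7, 8, 9, 11, 13}
Abstract via predicates (s mod 5 == 1), (bit_2(s)==1), (s mod 4 == 3):
  (0,0,0) <- {0, 8, 9}
  (0,1,0) <- {13}
  (0,1,1) <- {7}
  (1,0,0) <- {1}
  (1,0,1) <- {11}
  (1,1,0) <- {6}
Distinct abstract states = 6

6


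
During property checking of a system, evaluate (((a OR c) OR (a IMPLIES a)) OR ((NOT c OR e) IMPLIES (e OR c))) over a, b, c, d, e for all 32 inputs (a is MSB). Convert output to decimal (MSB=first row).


Formula: (((a OR c) OR (a IMPLIES a)) OR ((NOT c OR e) IMPLIES (e OR c))) over a, b, c, d, e (32 rows)
Evaluate each row (bits = a,b,c,d,e, MSB first):
  row 0 [00000]: (((0 OR 0) OR (0 IMPLIES 0)) OR ((NOT 0 OR 0) IMPLIES (0 OR 0))) -> 1
  row 1 [00001]: (((0 OR 0) OR (0 IMPLIES 0)) OR ((NOT 0 OR 1) IMPLIES (1 OR 0))) -> 1
  row 2 [00010]: (((0 OR 0) OR (0 IMPLIES 0)) OR ((NOT 0 OR 0) IMPLIES (0 OR 0))) -> 1
  row 3 [00011]: (((0 OR 0) OR (0 IMPLIES 0)) OR ((NOT 0 OR 1) IMPLIES (1 OR 0))) -> 1
  row 4 [00100]: (((0 OR 1) OR (0 IMPLIES 0)) OR ((NOT 1 OR 0) IMPLIES (0 OR 1))) -> 1
  row 5 [00101]: (((0 OR 1) OR (0 IMPLIES 0)) OR ((NOT 1 OR 1) IMPLIES (1 OR 1))) -> 1
  row 6 [00110]: (((0 OR 1) OR (0 IMPLIES 0)) OR ((NOT 1 OR 0) IMPLIES (0 OR 1))) -> 1
  row 7 [00111]: (((0 OR 1) OR (0 IMPLIES 0)) OR ((NOT 1 OR 1) IMPLIES (1 OR 1))) -> 1
  row 8 [01000]: (((0 OR 0) OR (0 IMPLIES 0)) OR ((NOT 0 OR 0) IMPLIES (0 OR 0))) -> 1
  row 9 [01001]: (((0 OR 0) OR (0 IMPLIES 0)) OR ((NOT 0 OR 1) IMPLIES (1 OR 0))) -> 1
  row 10 [01010]: (((0 OR 0) OR (0 IMPLIES 0)) OR ((NOT 0 OR 0) IMPLIES (0 OR 0))) -> 1
  row 11 [01011]: (((0 OR 0) OR (0 IMPLIES 0)) OR ((NOT 0 OR 1) IMPLIES (1 OR 0))) -> 1
  row 12 [01100]: (((0 OR 1) OR (0 IMPLIES 0)) OR ((NOT 1 OR 0) IMPLIES (0 OR 1))) -> 1
  row 13 [01101]: (((0 OR 1) OR (0 IMPLIES 0)) OR ((NOT 1 OR 1) IMPLIES (1 OR 1))) -> 1
  row 14 [01110]: (((0 OR 1) OR (0 IMPLIES 0)) OR ((NOT 1 OR 0) IMPLIES (0 OR 1))) -> 1
  row 15 [01111]: (((0 OR 1) OR (0 IMPLIES 0)) OR ((NOT 1 OR 1) IMPLIES (1 OR 1))) -> 1
  row 16 [10000]: (((1 OR 0) OR (1 IMPLIES 1)) OR ((NOT 0 OR 0) IMPLIES (0 OR 0))) -> 1
  row 17 [10001]: (((1 OR 0) OR (1 IMPLIES 1)) OR ((NOT 0 OR 1) IMPLIES (1 OR 0))) -> 1
  row 18 [10010]: (((1 OR 0) OR (1 IMPLIES 1)) OR ((NOT 0 OR 0) IMPLIES (0 OR 0))) -> 1
  row 19 [10011]: (((1 OR 0) OR (1 IMPLIES 1)) OR ((NOT 0 OR 1) IMPLIES (1 OR 0))) -> 1
  row 20 [10100]: (((1 OR 1) OR (1 IMPLIES 1)) OR ((NOT 1 OR 0) IMPLIES (0 OR 1))) -> 1
  row 21 [10101]: (((1 OR 1) OR (1 IMPLIES 1)) OR ((NOT 1 OR 1) IMPLIES (1 OR 1))) -> 1
  row 22 [10110]: (((1 OR 1) OR (1 IMPLIES 1)) OR ((NOT 1 OR 0) IMPLIES (0 OR 1))) -> 1
  row 23 [10111]: (((1 OR 1) OR (1 IMPLIES 1)) OR ((NOT 1 OR 1) IMPLIES (1 OR 1))) -> 1
  row 24 [11000]: (((1 OR 0) OR (1 IMPLIES 1)) OR ((NOT 0 OR 0) IMPLIES (0 OR 0))) -> 1
  row 25 [11001]: (((1 OR 0) OR (1 IMPLIES 1)) OR ((NOT 0 OR 1) IMPLIES (1 OR 0))) -> 1
  row 26 [11010]: (((1 OR 0) OR (1 IMPLIES 1)) OR ((NOT 0 OR 0) IMPLIES (0 OR 0))) -> 1
  row 27 [11011]: (((1 OR 0) OR (1 IMPLIES 1)) OR ((NOT 0 OR 1) IMPLIES (1 OR 0))) -> 1
  row 28 [11100]: (((1 OR 1) OR (1 IMPLIES 1)) OR ((NOT 1 OR 0) IMPLIES (0 OR 1))) -> 1
  row 29 [11101]: (((1 OR 1) OR (1 IMPLIES 1)) OR ((NOT 1 OR 1) IMPLIES (1 OR 1))) -> 1
  row 30 [11110]: (((1 OR 1) OR (1 IMPLIES 1)) OR ((NOT 1 OR 0) IMPLIES (0 OR 1))) -> 1
  row 31 [11111]: (((1 OR 1) OR (1 IMPLIES 1)) OR ((NOT 1 OR 1) IMPLIES (1 OR 1))) -> 1
Full result column, 4 rows per line (a,b,c fixed per line; d,e runs 00..11 left to right):
  rows 0-3 [a,b,c=000]: 1111  = hex F
  rows 4-7 [a,b,c=001]: 1111  = hex F
  rows 8-11 [a,b,c=010]: 1111  = hex F
  rows 12-15 [a,b,c=011]: 1111  = hex F
  rows 16-19 [a,b,c=100]: 1111  = hex F
  rows 20-23 [a,b,c=101]: 1111  = hex F
  rows 24-27 [a,b,c=110]: 1111  = hex F
  rows 28-31 [a,b,c=111]: 1111  = hex F
Output column (row 0 .. row 31) = 11111111111111111111111111111111
Output column grouped in 4s = 1111 1111 1111 1111 1111 1111 1111 1111 = 0xFFFFFFFF
Convert to decimal digit by digit (value = value*16 + digit):
  F -> 15
  15*16 + 15 (F) = 255
  255*16 + 15 (F) = 4095
  4095*16 + 15 (F) = 65535
  65535*16 + 15 (F) = 1048575
  1048575*16 + 15 (F) = 16777215
  16777215*16 + 15 (F) = 268435455
  268435455*16 + 15 (F) = 4294967295
Decimal = 4294967295

4294967295


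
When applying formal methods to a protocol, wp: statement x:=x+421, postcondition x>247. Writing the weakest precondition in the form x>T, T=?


Formula: wp(x:=E, P) = P[E/x] (substitute E for x in postcondition)
Step 1: Postcondition: x>247
Step 2: Substitute x+421 for x: x+421>247
Step 3: Solve for x: x > 247-421 = -174

-174


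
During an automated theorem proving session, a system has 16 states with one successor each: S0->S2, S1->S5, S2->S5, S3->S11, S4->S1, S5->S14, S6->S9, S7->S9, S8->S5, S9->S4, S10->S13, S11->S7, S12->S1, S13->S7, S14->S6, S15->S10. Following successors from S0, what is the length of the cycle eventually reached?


Trace from S0 until a state repeats:
  S0 -> S2 -> S5 -> S14 -> S6 -> S9 -> S4 -> S1 -> S5
S5 first seen at step 2, revisited at step 8.
Cycle length = 8 - 2 = 6

6


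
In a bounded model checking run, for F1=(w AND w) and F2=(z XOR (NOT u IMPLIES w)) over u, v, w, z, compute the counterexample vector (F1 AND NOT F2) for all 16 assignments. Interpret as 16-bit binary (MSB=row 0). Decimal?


F1 = (w AND w)
F2 = (z XOR (NOT u IMPLIES w))
Counterexample to F1=>F2 is where F1=1 and F2=0.
Evaluate each row (bits = u,v,w,z, MSB first):
  row 0 [0000]: F1=0 F2=0 -> F1&~F2 -> 0
  row 1 [0001]: F1=0 F2=1 -> F1&~F2 -> 0
  row 2 [0010]: F1=1 F2=1 -> F1&~F2 -> 0
  row 3 [0011]: F1=1 F2=0 -> F1&~F2 -> 1
  row 4 [0100]: F1=0 F2=0 -> F1&~F2 -> 0
  row 5 [0101]: F1=0 F2=1 -> F1&~F2 -> 0
  row 6 [0110]: F1=1 F2=1 -> F1&~F2 -> 0
  row 7 [0111]: F1=1 F2=0 -> F1&~F2 -> 1
  row 8 [1000]: F1=0 F2=1 -> F1&~F2 -> 0
  row 9 [1001]: F1=0 F2=0 -> F1&~F2 -> 0
  row 10 [1010]: F1=1 F2=1 -> F1&~F2 -> 0
  row 11 [1011]: F1=1 F2=0 -> F1&~F2 -> 1
  row 12 [1100]: F1=0 F2=1 -> F1&~F2 -> 0
  row 13 [1101]: F1=0 F2=0 -> F1&~F2 -> 0
  row 14 [1110]: F1=1 F2=1 -> F1&~F2 -> 0
  row 15 [1111]: F1=1 F2=0 -> F1&~F2 -> 1
Full result column, 4 rows per line (u,v fixed per line; w,z runs 00..11 left to right):
  rows 0-3 [u,v=00]: 0001  = hex 1
  rows 4-7 [u,v=01]: 0001  = hex 1
  rows 8-11 [u,v=10]: 0001  = hex 1
  rows 12-15 [u,v=11]: 0001  = hex 1
Counterexample vector (row 0 .. row 15) = 0001000100010001
Output column grouped in 4s = 0001 0001 0001 0001 = 0x1111
Convert to decimal digit by digit (value = value*16 + digit):
  1 -> 1
  1*16 + 1 = 17
  17*16 + 1 = 273
  273*16 + 1 = 4369
Decimal = 4369

4369


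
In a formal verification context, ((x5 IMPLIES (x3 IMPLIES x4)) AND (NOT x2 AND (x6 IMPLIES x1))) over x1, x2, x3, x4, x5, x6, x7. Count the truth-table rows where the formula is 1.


Formula: ((x5 IMPLIES (x3 IMPLIES x4)) AND (NOT x2 AND (x6 IMPLIES x1))) over 7 vars (128 rows)
Evaluate each row (x1, x2, x3, x4, x5, x6, x7 as bits, MSB first):
  row 0 [0000000]: ((0 IMPLIES (0 IMPLIES 0)) AND (NOT 0 AND (0 IMPLIES 0))) -> 1
  row 1 [0000001]: ((0 IMPLIES (0 IMPLIES 0)) AND (NOT 0 AND (0 IMPLIES 0))) -> 1
  row 2 [0000010]: ((0 IMPLIES (0 IMPLIES 0)) AND (NOT 0 AND (1 IMPLIES 0))) -> 0
  row 3 [0000011]: ((0 IMPLIES (0 IMPLIES 0)) AND (NOT 0 AND (1 IMPLIES 0))) -> 0
  row 4 [0000100]: ((1 IMPLIES (0 IMPLIES 0)) AND (NOT 0 AND (0 IMPLIES 0))) -> 1
  (every remaining row is evaluated the same way; all 128 results are listed next)
Full result column, 8 rows per line (x1,x2,x3,x4 fixed per line; x5,x6,x7 runs 000..111 left to right):
  rows 0-7 [x1,x2,x3,x4=0000]: 11001100  (ones: 4)
  rows 8-15 [x1,x2,x3,x4=0001]: 11001100  (ones: 4)
  rows 16-23 [x1,x2,x3,x4=0010]: 11000000  (ones: 2)
  rows 24-31 [x1,x2,x3,x4=0011]: 11001100  (ones: 4)
  rows 32-39 [x1,x2,x3,x4=0100]: 00000000  (ones: 0)
  rows 40-47 [x1,x2,x3,x4=0101]: 00000000  (ones: 0)
  rows 48-55 [x1,x2,x3,x4=0110]: 00000000  (ones: 0)
  rows 56-63 [x1,x2,x3,x4=0111]: 00000000  (ones: 0)
  rows 64-71 [x1,x2,x3,x4=1000]: 11111111  (ones: 8)
  rows 72-79 [x1,x2,x3,x4=1001]: 11111111  (ones: 8)
  rows 80-87 [x1,x2,x3,x4=1010]: 11110000  (ones: 4)
  rows 88-95 [x1,x2,x3,x4=1011]: 11111111  (ones: 8)
  rows 96-103 [x1,x2,x3,x4=1100]: 00000000  (ones: 0)
  rows 104-111 [x1,x2,x3,x4=1101]: 00000000  (ones: 0)
  rows 112-119 [x1,x2,x3,x4=1110]: 00000000  (ones: 0)
  rows 120-127 [x1,x2,x3,x4=1111]: 00000000  (ones: 0)
Count of 1-rows = 4+4+2+4+0+0+0+0+8+8+4+8+0+0+0+0 = 42

42


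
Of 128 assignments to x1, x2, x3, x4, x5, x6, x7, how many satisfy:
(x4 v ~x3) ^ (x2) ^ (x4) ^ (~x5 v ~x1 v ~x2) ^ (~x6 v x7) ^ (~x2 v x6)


CNF with 6 clauses over 7 vars (128 assignments).
An assignment satisfies CNF iff every clause has >=1 true literal.
Check each row (bits = x1,x2,x3,x4,x5,x6,x7; clause T/F shown):
  row 0 [0000000]: clauses=TFFTTT -> 0
  row 1 [0000001]: clauses=TFFTTT -> 0
  row 2 [0000010]: clauses=TFFTFT -> 0
  row 3 [0000011]: clauses=TFFTTT -> 0
  row 4 [0000100]: clauses=TFFTTT -> 0
  (every remaining row is evaluated the same way; all 128 results are listed next)
Full result column, 8 rows per line (x1,x2,x3,x4 fixed per line; x5,x6,x7 runs 000..111 left to right):
  rows 0-7 [x1,x2,x3,x4=0000]: 00000000  (ones: 0)
  rows 8-15 [x1,x2,x3,x4=0001]: 00000000  (ones: 0)
  rows 16-23 [x1,x2,x3,x4=0010]: 00000000  (ones: 0)
  rows 24-31 [x1,x2,x3,x4=0011]: 00000000  (ones: 0)
  rows 32-39 [x1,x2,x3,x4=0100]: 00000000  (ones: 0)
  rows 40-47 [x1,x2,x3,x4=0101]: 00010001  (ones: 2)
  rows 48-55 [x1,x2,x3,x4=0110]: 00000000  (ones: 0)
  rows 56-63 [x1,x2,x3,x4=0111]: 00010001  (ones: 2)
  rows 64-71 [x1,x2,x3,x4=1000]: 00000000  (ones: 0)
  rows 72-79 [x1,x2,x3,x4=1001]: 00000000  (ones: 0)
  rows 80-87 [x1,x2,x3,x4=1010]: 00000000  (ones: 0)
  rows 88-95 [x1,x2,x3,x4=1011]: 00000000  (ones: 0)
  rows 96-103 [x1,x2,x3,x4=1100]: 00000000  (ones: 0)
  rows 104-111 [x1,x2,x3,x4=1101]: 00010000  (ones: 1)
  rows 112-119 [x1,x2,x3,x4=1110]: 00000000  (ones: 0)
  rows 120-127 [x1,x2,x3,x4=1111]: 00010000  (ones: 1)
Satisfying assignments = 0+0+0+0+0+2+0+2+0+0+0+0+0+1+0+1 = 6

6


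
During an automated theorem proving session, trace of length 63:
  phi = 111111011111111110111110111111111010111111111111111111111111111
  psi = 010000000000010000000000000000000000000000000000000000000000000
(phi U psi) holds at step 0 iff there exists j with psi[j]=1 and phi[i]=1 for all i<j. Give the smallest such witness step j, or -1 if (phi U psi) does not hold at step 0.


(phi U psi) at 0: need smallest j with psi[j]=1 and phi[i]=1 for all i in [0,j).
Scan from step 0:
  step 0: phi=1, psi=0 -> continue
  step 1: psi=1 and phi held for [0,1) -> witness found
Witness step = 1

1


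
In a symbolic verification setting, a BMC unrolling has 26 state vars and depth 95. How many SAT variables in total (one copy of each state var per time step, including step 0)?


BMC unrolls to depth k, creating one copy of each state var for steps 0..k.
Step count = 95 + 1 = 96 (steps 0 through 95)
Vars per step = 26
Total = 26 * 96 = 2496

2496


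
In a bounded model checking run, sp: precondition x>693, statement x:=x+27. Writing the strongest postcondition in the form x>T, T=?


Formula: sp(P, x:=E) = exists old_x. (x = E[old_x/x]) AND P[old_x/x] (old_x is the value of x before the assignment; eliminate old_x by solving x = E[old_x/x] for old_x)
Step 1: Precondition P: x>693, i.e. old_x > 693
Step 2: Assignment gives x = old_x + 27, so old_x = x - 27
Step 3: Substitute into P: x - 27 > 693
Step 4: Simplify: x > 693+27 = 720

720


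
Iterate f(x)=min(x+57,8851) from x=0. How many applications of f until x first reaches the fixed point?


Step 1: x=0, cap=8851, increment=57
Step 2: x grows by 57 each step until capped at 8851; fixed point is x=8851
Step 3: iterations = ceil(8851/57) = 156

156


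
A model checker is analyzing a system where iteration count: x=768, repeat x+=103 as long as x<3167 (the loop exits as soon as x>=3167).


Step 1: x goes from 768 toward 3167 by 103; the body runs while x<3167, so iterations = ceil((bound-start)/step)
Step 2: Distance=2399
Step 3: ceil(2399/103)=24

24


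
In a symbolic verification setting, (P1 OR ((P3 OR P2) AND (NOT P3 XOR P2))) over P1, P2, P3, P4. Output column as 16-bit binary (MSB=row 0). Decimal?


Formula: (P1 OR ((P3 OR P2) AND (NOT P3 XOR P2))) over P1, P2, P3, P4 (16 rows)
Evaluate each row (bits = P1,P2,P3,P4, MSB first):
  row 0 [0000]: (0 OR ((0 OR 0) AND (NOT 0 XOR 0))) -> 0
  row 1 [0001]: (0 OR ((0 OR 0) AND (NOT 0 XOR 0))) -> 0
  row 2 [0010]: (0 OR ((1 OR 0) AND (NOT 1 XOR 0))) -> 0
  row 3 [0011]: (0 OR ((1 OR 0) AND (NOT 1 XOR 0))) -> 0
  row 4 [0100]: (0 OR ((0 OR 1) AND (NOT 0 XOR 1))) -> 0
  row 5 [0101]: (0 OR ((0 OR 1) AND (NOT 0 XOR 1))) -> 0
  row 6 [0110]: (0 OR ((1 OR 1) AND (NOT 1 XOR 1))) -> 1
  row 7 [0111]: (0 OR ((1 OR 1) AND (NOT 1 XOR 1))) -> 1
  row 8 [1000]: (1 OR ((0 OR 0) AND (NOT 0 XOR 0))) -> 1
  row 9 [1001]: (1 OR ((0 OR 0) AND (NOT 0 XOR 0))) -> 1
  row 10 [1010]: (1 OR ((1 OR 0) AND (NOT 1 XOR 0))) -> 1
  row 11 [1011]: (1 OR ((1 OR 0) AND (NOT 1 XOR 0))) -> 1
  row 12 [1100]: (1 OR ((0 OR 1) AND (NOT 0 XOR 1))) -> 1
  row 13 [1101]: (1 OR ((0 OR 1) AND (NOT 0 XOR 1))) -> 1
  row 14 [1110]: (1 OR ((1 OR 1) AND (NOT 1 XOR 1))) -> 1
  row 15 [1111]: (1 OR ((1 OR 1) AND (NOT 1 XOR 1))) -> 1
Full result column, 4 rows per line (P1,P2 fixed per line; P3,P4 runs 00..11 left to right):
  rows 0-3 [P1,P2=00]: 0000  = hex 0
  rows 4-7 [P1,P2=01]: 0011  = hex 3
  rows 8-11 [P1,P2=10]: 1111  = hex F
  rows 12-15 [P1,P2=11]: 1111  = hex F
Output column (row 0 .. row 15) = 0000001111111111
Output column grouped in 4s = 0000 0011 1111 1111 = 0x03FF
Convert to decimal digit by digit (value = value*16 + digit):
  0 -> 0
  0*16 + 3 = 3
  3*16 + 15 (F) = 63
  63*16 + 15 (F) = 1023
Decimal = 1023

1023


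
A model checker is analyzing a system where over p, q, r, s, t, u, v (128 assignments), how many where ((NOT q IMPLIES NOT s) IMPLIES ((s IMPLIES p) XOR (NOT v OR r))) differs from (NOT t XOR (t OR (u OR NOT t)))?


F1 = ((NOT q IMPLIES NOT s) IMPLIES ((s IMPLIES p) XOR (NOT v OR r)))
F2 = (NOT t XOR (t OR (u OR NOT t)))
Evaluate both on each of 128 rows (bits = p,q,r,s,t,u,v):
  row 0 [0000000]: F1=0 F2=0 -> 0
  row 1 [0000001]: F1=1 F2=0 (differ) -> 1
  row 2 [0000010]: F1=0 F2=0 -> 0
  row 3 [0000011]: F1=1 F2=0 (differ) -> 1
  row 4 [0000100]: F1=0 F2=1 (differ) -> 1
  (every remaining row is evaluated the same way; all 128 results are listed next)
Full result column, 8 rows per line (p,q,r,s fixed per line; t,u,v runs 000..111 left to right):
  rows 0-7 [p,q,r,s=0000]: 01011010  (ones: 4)
  rows 8-15 [p,q,r,s=0001]: 11110000  (ones: 4)
  rows 16-23 [p,q,r,s=0010]: 00001111  (ones: 4)
  rows 24-31 [p,q,r,s=0011]: 11110000  (ones: 4)
  rows 32-39 [p,q,r,s=0100]: 01011010  (ones: 4)
  rows 40-47 [p,q,r,s=0101]: 10100101  (ones: 4)
  rows 48-55 [p,q,r,s=0110]: 00001111  (ones: 4)
  rows 56-63 [p,q,r,s=0111]: 11110000  (ones: 4)
  rows 64-71 [p,q,r,s=1000]: 01011010  (ones: 4)
  rows 72-79 [p,q,r,s=1001]: 11110000  (ones: 4)
  rows 80-87 [p,q,r,s=1010]: 00001111  (ones: 4)
  rows 88-95 [p,q,r,s=1011]: 11110000  (ones: 4)
  rows 96-103 [p,q,r,s=1100]: 01011010  (ones: 4)
  rows 104-111 [p,q,r,s=1101]: 01011010  (ones: 4)
  rows 112-119 [p,q,r,s=1110]: 00001111  (ones: 4)
  rows 120-127 [p,q,r,s=1111]: 00001111  (ones: 4)
Disagreements = 4+4+4+4+4+4+4+4+4+4+4+4+4+4+4+4 = 64

64


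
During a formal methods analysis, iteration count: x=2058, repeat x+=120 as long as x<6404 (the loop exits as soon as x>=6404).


Step 1: x goes from 2058 toward 6404 by 120; the body runs while x<6404, so iterations = ceil((bound-start)/step)
Step 2: Distance=4346
Step 3: ceil(4346/120)=37

37


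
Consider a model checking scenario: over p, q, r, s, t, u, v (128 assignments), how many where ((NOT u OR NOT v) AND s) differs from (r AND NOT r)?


F1 = ((NOT u OR NOT v) AND s)
F2 = (r AND NOT r)
Evaluate both on each of 128 rows (bits = p,q,r,s,t,u,v):
  row 0 [0000000]: F1=0 F2=0 -> 0
  row 1 [0000001]: F1=0 F2=0 -> 0
  row 2 [0000010]: F1=0 F2=0 -> 0
  row 3 [0000011]: F1=0 F2=0 -> 0
  row 4 [0000100]: F1=0 F2=0 -> 0
  (every remaining row is evaluated the same way; all 128 results are listed next)
Full result column, 8 rows per line (p,q,r,s fixed per line; t,u,v runs 000..111 left to right):
  rows 0-7 [p,q,r,s=0000]: 00000000  (ones: 0)
  rows 8-15 [p,q,r,s=0001]: 11101110  (ones: 6)
  rows 16-23 [p,q,r,s=0010]: 00000000  (ones: 0)
  rows 24-31 [p,q,r,s=0011]: 11101110  (ones: 6)
  rows 32-39 [p,q,r,s=0100]: 00000000  (ones: 0)
  rows 40-47 [p,q,r,s=0101]: 11101110  (ones: 6)
  rows 48-55 [p,q,r,s=0110]: 00000000  (ones: 0)
  rows 56-63 [p,q,r,s=0111]: 11101110  (ones: 6)
  rows 64-71 [p,q,r,s=1000]: 00000000  (ones: 0)
  rows 72-79 [p,q,r,s=1001]: 11101110  (ones: 6)
  rows 80-87 [p,q,r,s=1010]: 00000000  (ones: 0)
  rows 88-95 [p,q,r,s=1011]: 11101110  (ones: 6)
  rows 96-103 [p,q,r,s=1100]: 00000000  (ones: 0)
  rows 104-111 [p,q,r,s=1101]: 11101110  (ones: 6)
  rows 112-119 [p,q,r,s=1110]: 00000000  (ones: 0)
  rows 120-127 [p,q,r,s=1111]: 11101110  (ones: 6)
Disagreements = 0+6+0+6+0+6+0+6+0+6+0+6+0+6+0+6 = 48

48


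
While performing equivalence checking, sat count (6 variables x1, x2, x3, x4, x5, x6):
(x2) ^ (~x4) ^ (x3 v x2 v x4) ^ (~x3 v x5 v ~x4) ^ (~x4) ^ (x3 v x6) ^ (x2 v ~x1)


CNF with 7 clauses over 6 vars (64 assignments).
An assignment satisfies CNF iff every clause has >=1 true literal.
Check each row (bits = x1,x2,x3,x4,x5,x6; clause T/F shown):
  row 0 [000000]: clauses=FTFTTFT -> 0
  row 1 [000001]: clauses=FTFTTTT -> 0
  row 2 [000010]: clauses=FTFTTFT -> 0
  row 3 [000011]: clauses=FTFTTTT -> 0
  row 4 [000100]: clauses=FFTTFFT -> 0
  (every remaining row is evaluated the same way; all 64 results are listed next)
Full result column, 8 rows per line (x1,x2,x3 fixed per line; x4,x5,x6 runs 000..111 left to right):
  rows 0-7 [x1,x2,x3=000]: 00000000  (ones: 0)
  rows 8-15 [x1,x2,x3=001]: 00000000  (ones: 0)
  rows 16-23 [x1,x2,x3=010]: 01010000  (ones: 2)
  rows 24-31 [x1,x2,x3=011]: 11110000  (ones: 4)
  rows 32-39 [x1,x2,x3=100]: 00000000  (ones: 0)
  rows 40-47 [x1,x2,x3=101]: 00000000  (ones: 0)
  rows 48-55 [x1,x2,x3=110]: 01010000  (ones: 2)
  rows 56-63 [x1,x2,x3=111]: 11110000  (ones: 4)
Satisfying assignments = 0+0+2+4+0+0+2+4 = 12

12


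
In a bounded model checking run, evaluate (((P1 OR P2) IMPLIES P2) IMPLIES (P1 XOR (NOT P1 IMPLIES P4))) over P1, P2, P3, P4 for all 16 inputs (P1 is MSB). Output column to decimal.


Formula: (((P1 OR P2) IMPLIES P2) IMPLIES (P1 XOR (NOT P1 IMPLIES P4))) over P1, P2, P3, P4 (16 rows)
Evaluate each row (bits = P1,P2,P3,P4, MSB first):
  row 0 [0000]: (((0 OR 0) IMPLIES 0) IMPLIES (0 XOR (NOT 0 IMPLIES 0))) -> 0
  row 1 [0001]: (((0 OR 0) IMPLIES 0) IMPLIES (0 XOR (NOT 0 IMPLIES 1))) -> 1
  row 2 [0010]: (((0 OR 0) IMPLIES 0) IMPLIES (0 XOR (NOT 0 IMPLIES 0))) -> 0
  row 3 [0011]: (((0 OR 0) IMPLIES 0) IMPLIES (0 XOR (NOT 0 IMPLIES 1))) -> 1
  row 4 [0100]: (((0 OR 1) IMPLIES 1) IMPLIES (0 XOR (NOT 0 IMPLIES 0))) -> 0
  row 5 [0101]: (((0 OR 1) IMPLIES 1) IMPLIES (0 XOR (NOT 0 IMPLIES 1))) -> 1
  row 6 [0110]: (((0 OR 1) IMPLIES 1) IMPLIES (0 XOR (NOT 0 IMPLIES 0))) -> 0
  row 7 [0111]: (((0 OR 1) IMPLIES 1) IMPLIES (0 XOR (NOT 0 IMPLIES 1))) -> 1
  row 8 [1000]: (((1 OR 0) IMPLIES 0) IMPLIES (1 XOR (NOT 1 IMPLIES 0))) -> 1
  row 9 [1001]: (((1 OR 0) IMPLIES 0) IMPLIES (1 XOR (NOT 1 IMPLIES 1))) -> 1
  row 10 [1010]: (((1 OR 0) IMPLIES 0) IMPLIES (1 XOR (NOT 1 IMPLIES 0))) -> 1
  row 11 [1011]: (((1 OR 0) IMPLIES 0) IMPLIES (1 XOR (NOT 1 IMPLIES 1))) -> 1
  row 12 [1100]: (((1 OR 1) IMPLIES 1) IMPLIES (1 XOR (NOT 1 IMPLIES 0))) -> 0
  row 13 [1101]: (((1 OR 1) IMPLIES 1) IMPLIES (1 XOR (NOT 1 IMPLIES 1))) -> 0
  row 14 [1110]: (((1 OR 1) IMPLIES 1) IMPLIES (1 XOR (NOT 1 IMPLIES 0))) -> 0
  row 15 [1111]: (((1 OR 1) IMPLIES 1) IMPLIES (1 XOR (NOT 1 IMPLIES 1))) -> 0
Full result column, 4 rows per line (P1,P2 fixed per line; P3,P4 runs 00..11 left to right):
  rows 0-3 [P1,P2=00]: 0101  = hex 5
  rows 4-7 [P1,P2=01]: 0101  = hex 5
  rows 8-11 [P1,P2=10]: 1111  = hex F
  rows 12-15 [P1,P2=11]: 0000  = hex 0
Output column (row 0 .. row 15) = 0101010111110000
Output column grouped in 4s = 0101 0101 1111 0000 = 0x55F0
Convert to decimal digit by digit (value = value*16 + digit):
  5 -> 5
  5*16 + 5 = 85
  85*16 + 15 (F) = 1375
  1375*16 + 0 = 22000
Decimal = 22000

22000


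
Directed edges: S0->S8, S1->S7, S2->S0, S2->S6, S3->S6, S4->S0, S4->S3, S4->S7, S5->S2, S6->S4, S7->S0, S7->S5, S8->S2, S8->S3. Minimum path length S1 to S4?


BFS layer-by-layer from S1:
  dist 0: {S1}
  dist 1: {S7}
  dist 2: {S0, S5}
  dist 3: {S2, S8}
  dist 4: {S3, S6}
  dist 5: {S4}
  -> S4 reached at distance 5
Shortest path length = 5

5


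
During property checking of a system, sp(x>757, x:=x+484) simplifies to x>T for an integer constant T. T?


Formula: sp(P, x:=E) = exists old_x. (x = E[old_x/x]) AND P[old_x/x] (old_x is the value of x before the assignment; eliminate old_x by solving x = E[old_x/x] for old_x)
Step 1: Precondition P: x>757, i.e. old_x > 757
Step 2: Assignment gives x = old_x + 484, so old_x = x - 484
Step 3: Substitute into P: x - 484 > 757
Step 4: Simplify: x > 757+484 = 1241

1241


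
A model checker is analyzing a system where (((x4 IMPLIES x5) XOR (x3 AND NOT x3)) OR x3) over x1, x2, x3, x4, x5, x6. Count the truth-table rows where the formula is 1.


Formula: (((x4 IMPLIES x5) XOR (x3 AND NOT x3)) OR x3) over 6 vars (64 rows)
Evaluate each row (x1, x2, x3, x4, x5, x6 as bits, MSB first):
  row 0 [000000]: (((0 IMPLIES 0) XOR (0 AND NOT 0)) OR 0) -> 1
  row 1 [000001]: (((0 IMPLIES 0) XOR (0 AND NOT 0)) OR 0) -> 1
  row 2 [000010]: (((0 IMPLIES 1) XOR (0 AND NOT 0)) OR 0) -> 1
  row 3 [000011]: (((0 IMPLIES 1) XOR (0 AND NOT 0)) OR 0) -> 1
  row 4 [000100]: (((1 IMPLIES 0) XOR (0 AND NOT 0)) OR 0) -> 0
  (every remaining row is evaluated the same way; all 64 results are listed next)
Full result column, 8 rows per line (x1,x2,x3 fixed per line; x4,x5,x6 runs 000..111 left to right):
  rows 0-7 [x1,x2,x3=000]: 11110011  (ones: 6)
  rows 8-15 [x1,x2,x3=001]: 11111111  (ones: 8)
  rows 16-23 [x1,x2,x3=010]: 11110011  (ones: 6)
  rows 24-31 [x1,x2,x3=011]: 11111111  (ones: 8)
  rows 32-39 [x1,x2,x3=100]: 11110011  (ones: 6)
  rows 40-47 [x1,x2,x3=101]: 11111111  (ones: 8)
  rows 48-55 [x1,x2,x3=110]: 11110011  (ones: 6)
  rows 56-63 [x1,x2,x3=111]: 11111111  (ones: 8)
Count of 1-rows = 6+8+6+8+6+8+6+8 = 56

56


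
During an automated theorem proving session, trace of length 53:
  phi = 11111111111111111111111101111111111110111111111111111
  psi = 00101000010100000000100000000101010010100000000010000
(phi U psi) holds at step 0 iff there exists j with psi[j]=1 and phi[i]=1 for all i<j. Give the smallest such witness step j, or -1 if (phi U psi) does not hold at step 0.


(phi U psi) at 0: need smallest j with psi[j]=1 and phi[i]=1 for all i in [0,j).
Scan from step 0:
  step 0: phi=1, psi=0 -> continue
  step 1: phi=1, psi=0 -> continue
  step 2: psi=1 and phi held for [0,2) -> witness found
Witness step = 2

2


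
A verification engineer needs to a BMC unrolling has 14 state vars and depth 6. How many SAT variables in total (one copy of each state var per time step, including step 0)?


BMC unrolls to depth k, creating one copy of each state var for steps 0..k.
Step count = 6 + 1 = 7 (steps 0 through 6)
Vars per step = 14
Total = 14 * 7 = 98

98


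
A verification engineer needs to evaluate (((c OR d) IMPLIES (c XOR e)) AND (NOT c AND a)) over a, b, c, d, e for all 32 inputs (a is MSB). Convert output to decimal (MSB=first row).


Formula: (((c OR d) IMPLIES (c XOR e)) AND (NOT c AND a)) over a, b, c, d, e (32 rows)
Evaluate each row (bits = a,b,c,d,e, MSB first):
  row 0 [00000]: (((0 OR 0) IMPLIES (0 XOR 0)) AND (NOT 0 AND 0)) -> 0
  row 1 [00001]: (((0 OR 0) IMPLIES (0 XOR 1)) AND (NOT 0 AND 0)) -> 0
  row 2 [00010]: (((0 OR 1) IMPLIES (0 XOR 0)) AND (NOT 0 AND 0)) -> 0
  row 3 [00011]: (((0 OR 1) IMPLIES (0 XOR 1)) AND (NOT 0 AND 0)) -> 0
  row 4 [00100]: (((1 OR 0) IMPLIES (1 XOR 0)) AND (NOT 1 AND 0)) -> 0
  row 5 [00101]: (((1 OR 0) IMPLIES (1 XOR 1)) AND (NOT 1 AND 0)) -> 0
  row 6 [00110]: (((1 OR 1) IMPLIES (1 XOR 0)) AND (NOT 1 AND 0)) -> 0
  row 7 [00111]: (((1 OR 1) IMPLIES (1 XOR 1)) AND (NOT 1 AND 0)) -> 0
  row 8 [01000]: (((0 OR 0) IMPLIES (0 XOR 0)) AND (NOT 0 AND 0)) -> 0
  row 9 [01001]: (((0 OR 0) IMPLIES (0 XOR 1)) AND (NOT 0 AND 0)) -> 0
  row 10 [01010]: (((0 OR 1) IMPLIES (0 XOR 0)) AND (NOT 0 AND 0)) -> 0
  row 11 [01011]: (((0 OR 1) IMPLIES (0 XOR 1)) AND (NOT 0 AND 0)) -> 0
  row 12 [01100]: (((1 OR 0) IMPLIES (1 XOR 0)) AND (NOT 1 AND 0)) -> 0
  row 13 [01101]: (((1 OR 0) IMPLIES (1 XOR 1)) AND (NOT 1 AND 0)) -> 0
  row 14 [01110]: (((1 OR 1) IMPLIES (1 XOR 0)) AND (NOT 1 AND 0)) -> 0
  row 15 [01111]: (((1 OR 1) IMPLIES (1 XOR 1)) AND (NOT 1 AND 0)) -> 0
  row 16 [10000]: (((0 OR 0) IMPLIES (0 XOR 0)) AND (NOT 0 AND 1)) -> 1
  row 17 [10001]: (((0 OR 0) IMPLIES (0 XOR 1)) AND (NOT 0 AND 1)) -> 1
  row 18 [10010]: (((0 OR 1) IMPLIES (0 XOR 0)) AND (NOT 0 AND 1)) -> 0
  row 19 [10011]: (((0 OR 1) IMPLIES (0 XOR 1)) AND (NOT 0 AND 1)) -> 1
  row 20 [10100]: (((1 OR 0) IMPLIES (1 XOR 0)) AND (NOT 1 AND 1)) -> 0
  row 21 [10101]: (((1 OR 0) IMPLIES (1 XOR 1)) AND (NOT 1 AND 1)) -> 0
  row 22 [10110]: (((1 OR 1) IMPLIES (1 XOR 0)) AND (NOT 1 AND 1)) -> 0
  row 23 [10111]: (((1 OR 1) IMPLIES (1 XOR 1)) AND (NOT 1 AND 1)) -> 0
  row 24 [11000]: (((0 OR 0) IMPLIES (0 XOR 0)) AND (NOT 0 AND 1)) -> 1
  row 25 [11001]: (((0 OR 0) IMPLIES (0 XOR 1)) AND (NOT 0 AND 1)) -> 1
  row 26 [11010]: (((0 OR 1) IMPLIES (0 XOR 0)) AND (NOT 0 AND 1)) -> 0
  row 27 [11011]: (((0 OR 1) IMPLIES (0 XOR 1)) AND (NOT 0 AND 1)) -> 1
  row 28 [11100]: (((1 OR 0) IMPLIES (1 XOR 0)) AND (NOT 1 AND 1)) -> 0
  row 29 [11101]: (((1 OR 0) IMPLIES (1 XOR 1)) AND (NOT 1 AND 1)) -> 0
  row 30 [11110]: (((1 OR 1) IMPLIES (1 XOR 0)) AND (NOT 1 AND 1)) -> 0
  row 31 [11111]: (((1 OR 1) IMPLIES (1 XOR 1)) AND (NOT 1 AND 1)) -> 0
Full result column, 4 rows per line (a,b,c fixed per line; d,e runs 00..11 left to right):
  rows 0-3 [a,b,c=000]: 0000  = hex 0
  rows 4-7 [a,b,c=001]: 0000  = hex 0
  rows 8-11 [a,b,c=010]: 0000  = hex 0
  rows 12-15 [a,b,c=011]: 0000  = hex 0
  rows 16-19 [a,b,c=100]: 1101  = hex D
  rows 20-23 [a,b,c=101]: 0000  = hex 0
  rows 24-27 [a,b,c=110]: 1101  = hex D
  rows 28-31 [a,b,c=111]: 0000  = hex 0
Output column (row 0 .. row 31) = 00000000000000001101000011010000
Output column grouped in 4s = 0000 0000 0000 0000 1101 0000 1101 0000 = 0x0000D0D0
Convert to decimal digit by digit (value = value*16 + digit):
  0 -> 0
  0*16 + 0 = 0
  0*16 + 0 = 0
  0*16 + 0 = 0
  0*16 + 13 (D) = 13
  13*16 + 0 = 208
  208*16 + 13 (D) = 3341
  3341*16 + 0 = 53456
Decimal = 53456

53456


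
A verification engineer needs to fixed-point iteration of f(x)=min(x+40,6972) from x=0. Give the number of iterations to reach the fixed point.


Step 1: x=0, cap=6972, increment=40
Step 2: x grows by 40 each step until capped at 6972; fixed point is x=6972
Step 3: iterations = ceil(6972/40) = 175

175


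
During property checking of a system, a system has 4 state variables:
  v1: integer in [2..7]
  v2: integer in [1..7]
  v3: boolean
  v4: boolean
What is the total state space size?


State space = product of domain sizes of all variables.
Domain sizes:
  v1 (integer in [2..7]): 6
  v2 (integer in [1..7]): 7
  v3 (boolean): 2
  v4 (boolean): 2
Product = 6 * 7 * 2 * 2 = 168

168


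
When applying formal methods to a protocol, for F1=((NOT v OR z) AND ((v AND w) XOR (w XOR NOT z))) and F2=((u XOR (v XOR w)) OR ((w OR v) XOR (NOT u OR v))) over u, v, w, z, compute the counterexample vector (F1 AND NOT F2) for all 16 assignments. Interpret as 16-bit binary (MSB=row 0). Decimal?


F1 = ((NOT v OR z) AND ((v AND w) XOR (w XOR NOT z)))
F2 = ((u XOR (v XOR w)) OR ((w OR v) XOR (NOT u OR v)))
Counterexample to F1=>F2 is where F1=1 and F2=0.
Evaluate each row (bits = u,v,w,z, MSB first):
  row 0 [0000]: F1=1 F2=1 -> F1&~F2 -> 0
  row 1 [0001]: F1=0 F2=1 -> F1&~F2 -> 0
  row 2 [0010]: F1=0 F2=1 -> F1&~F2 -> 0
  row 3 [0011]: F1=1 F2=1 -> F1&~F2 -> 0
  row 4 [0100]: F1=0 F2=1 -> F1&~F2 -> 0
  row 5 [0101]: F1=0 F2=1 -> F1&~F2 -> 0
  row 6 [0110]: F1=0 F2=0 -> F1&~F2 -> 0
  row 7 [0111]: F1=0 F2=0 -> F1&~F2 -> 0
  row 8 [1000]: F1=1 F2=1 -> F1&~F2 -> 0
  row 9 [1001]: F1=0 F2=1 -> F1&~F2 -> 0
  row 10 [1010]: F1=0 F2=1 -> F1&~F2 -> 0
  row 11 [1011]: F1=1 F2=1 -> F1&~F2 -> 0
  row 12 [1100]: F1=0 F2=0 -> F1&~F2 -> 0
  row 13 [1101]: F1=0 F2=0 -> F1&~F2 -> 0
  row 14 [1110]: F1=0 F2=1 -> F1&~F2 -> 0
  row 15 [1111]: F1=0 F2=1 -> F1&~F2 -> 0
Full result column, 4 rows per line (u,v fixed per line; w,z runs 00..11 left to right):
  rows 0-3 [u,v=00]: 0000  = hex 0
  rows 4-7 [u,v=01]: 0000  = hex 0
  rows 8-11 [u,v=10]: 0000  = hex 0
  rows 12-15 [u,v=11]: 0000  = hex 0
Counterexample vector (row 0 .. row 15) = 0000000000000000
Output column grouped in 4s = 0000 0000 0000 0000 = 0x0000
Convert to decimal digit by digit (value = value*16 + digit):
  0 -> 0
  0*16 + 0 = 0
  0*16 + 0 = 0
  0*16 + 0 = 0
Decimal = 0

0


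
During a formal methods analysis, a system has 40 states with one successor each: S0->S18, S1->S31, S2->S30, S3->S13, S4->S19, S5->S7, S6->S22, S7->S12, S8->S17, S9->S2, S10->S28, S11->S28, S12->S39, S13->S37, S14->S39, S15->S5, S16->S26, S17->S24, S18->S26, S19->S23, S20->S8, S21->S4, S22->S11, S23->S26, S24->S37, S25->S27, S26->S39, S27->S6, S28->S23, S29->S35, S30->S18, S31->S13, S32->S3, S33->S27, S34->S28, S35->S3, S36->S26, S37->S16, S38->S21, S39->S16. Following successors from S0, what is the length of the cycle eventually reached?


Trace from S0 until a state repeats:
  S0 -> S18 -> S26 -> S39 -> S16 -> S26
S26 first seen at step 2, revisited at step 5.
Cycle length = 5 - 2 = 3

3


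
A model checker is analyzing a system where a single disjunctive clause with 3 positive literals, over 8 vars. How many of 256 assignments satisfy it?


Step 1: Total=2^8=256
Step 2: Unsat when all 3 false: 2^5=32
Step 3: Sat=256-32=224

224


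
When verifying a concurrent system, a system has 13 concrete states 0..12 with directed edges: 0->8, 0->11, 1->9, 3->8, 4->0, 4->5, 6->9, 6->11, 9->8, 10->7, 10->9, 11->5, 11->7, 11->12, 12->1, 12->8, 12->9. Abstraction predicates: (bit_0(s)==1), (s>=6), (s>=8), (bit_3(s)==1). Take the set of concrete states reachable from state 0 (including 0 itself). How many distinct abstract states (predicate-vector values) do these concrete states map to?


BFS from 0:
Concrete reachable: {0, 1, 5, 7, 8, 9, 11, 12}
Abstract via predicates (bit_0(s)==1), (s>=6), (s>=8), (bit_3(s)==1):
  (0,0,0,0) <- {0}
  (0,1,1,1) <- {8, 12}
  (1,0,0,0) <- {1, 5}
  (1,1,0,0) <- {7}
  (1,1,1,1) <- {9, 11}
Distinct abstract states = 5

5


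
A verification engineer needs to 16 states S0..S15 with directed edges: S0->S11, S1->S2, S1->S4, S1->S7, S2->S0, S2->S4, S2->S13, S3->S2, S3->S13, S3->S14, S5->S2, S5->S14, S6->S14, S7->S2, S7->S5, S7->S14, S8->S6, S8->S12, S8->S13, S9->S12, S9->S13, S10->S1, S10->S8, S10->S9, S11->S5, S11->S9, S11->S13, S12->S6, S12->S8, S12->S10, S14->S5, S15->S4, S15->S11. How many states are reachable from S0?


BFS from S0:
  layer 0: {S0}
  layer 1: {S11}
  layer 2: {S5, S9, S13}
  layer 3: {S2, S12, S14}
  layer 4: {S4, S6, S8, S10}
  layer 5: {S1}
  layer 6: {S7}
Reachable set: {S0, S1, S2, S4, S5, S6, S7, S8, S9, S10, S11, S12, S13, S14}
Count = 14

14


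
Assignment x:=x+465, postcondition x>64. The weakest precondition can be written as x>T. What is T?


Formula: wp(x:=E, P) = P[E/x] (substitute E for x in postcondition)
Step 1: Postcondition: x>64
Step 2: Substitute x+465 for x: x+465>64
Step 3: Solve for x: x > 64-465 = -401

-401


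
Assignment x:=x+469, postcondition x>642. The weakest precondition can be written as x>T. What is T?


Formula: wp(x:=E, P) = P[E/x] (substitute E for x in postcondition)
Step 1: Postcondition: x>642
Step 2: Substitute x+469 for x: x+469>642
Step 3: Solve for x: x > 642-469 = 173

173


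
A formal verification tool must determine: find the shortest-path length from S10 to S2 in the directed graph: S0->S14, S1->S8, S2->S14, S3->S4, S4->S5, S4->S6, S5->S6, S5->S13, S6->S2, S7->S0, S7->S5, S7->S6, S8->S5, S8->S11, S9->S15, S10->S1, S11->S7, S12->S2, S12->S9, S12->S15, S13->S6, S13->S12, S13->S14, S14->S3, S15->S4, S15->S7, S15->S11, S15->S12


BFS layer-by-layer from S10:
  dist 0: {S10}
  dist 1: {S1}
  dist 2: {S8}
  dist 3: {S5, S11}
  dist 4: {S6, S7, S13}
  dist 5: {S0, S2, S12, S14}
  -> S2 reached at distance 5
Shortest path length = 5

5


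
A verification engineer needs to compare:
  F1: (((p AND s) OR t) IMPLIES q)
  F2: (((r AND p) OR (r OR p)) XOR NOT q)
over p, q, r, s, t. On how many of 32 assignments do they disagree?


F1 = (((p AND s) OR t) IMPLIES q)
F2 = (((r AND p) OR (r OR p)) XOR NOT q)
Evaluate both on each of 32 rows (bits = p,q,r,s,t):
  row 0 [00000]: F1=1 F2=1 -> 0
  row 1 [00001]: F1=0 F2=1 (differ) -> 1
  row 2 [00010]: F1=1 F2=1 -> 0
  row 3 [00011]: F1=0 F2=1 (differ) -> 1
  row 4 [00100]: F1=1 F2=0 (differ) -> 1
  row 5 [00101]: F1=0 F2=0 -> 0
  row 6 [00110]: F1=1 F2=0 (differ) -> 1
  row 7 [00111]: F1=0 F2=0 -> 0
  row 8 [01000]: F1=1 F2=0 (differ) -> 1
  row 9 [01001]: F1=1 F2=0 (differ) -> 1
  row 10 [01010]: F1=1 F2=0 (differ) -> 1
  row 11 [01011]: F1=1 F2=0 (differ) -> 1
  row 12 [01100]: F1=1 F2=1 -> 0
  row 13 [01101]: F1=1 F2=1 -> 0
  row 14 [01110]: F1=1 F2=1 -> 0
  row 15 [01111]: F1=1 F2=1 -> 0
  row 16 [10000]: F1=1 F2=0 (differ) -> 1
  row 17 [10001]: F1=0 F2=0 -> 0
  row 18 [10010]: F1=0 F2=0 -> 0
  row 19 [10011]: F1=0 F2=0 -> 0
  row 20 [10100]: F1=1 F2=0 (differ) -> 1
  row 21 [10101]: F1=0 F2=0 -> 0
  row 22 [10110]: F1=0 F2=0 -> 0
  row 23 [10111]: F1=0 F2=0 -> 0
  row 24 [11000]: F1=1 F2=1 -> 0
  row 25 [11001]: F1=1 F2=1 -> 0
  row 26 [11010]: F1=1 F2=1 -> 0
  row 27 [11011]: F1=1 F2=1 -> 0
  row 28 [11100]: F1=1 F2=1 -> 0
  row 29 [11101]: F1=1 F2=1 -> 0
  row 30 [11110]: F1=1 F2=1 -> 0
  row 31 [11111]: F1=1 F2=1 -> 0
Full result column, 8 rows per line (p,q fixed per line; r,s,t runs 000..111 left to right):
  rows 0-7 [p,q=00]: 01011010  (ones: 4)
  rows 8-15 [p,q=01]: 11110000  (ones: 4)
  rows 16-23 [p,q=10]: 10001000  (ones: 2)
  rows 24-31 [p,q=11]: 00000000  (ones: 0)
Disagreements = 4+4+2+0 = 10

10


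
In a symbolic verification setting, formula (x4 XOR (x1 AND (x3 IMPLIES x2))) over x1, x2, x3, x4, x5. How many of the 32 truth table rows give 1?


Formula: (x4 XOR (x1 AND (x3 IMPLIES x2))) over 5 vars (32 rows)
Evaluate each row (x1, x2, x3, x4, x5 as bits, MSB first):
  row 0 [00000]: (0 XOR (0 AND (0 IMPLIES 0))) -> 0
  row 1 [00001]: (0 XOR (0 AND (0 IMPLIES 0))) -> 0
  row 2 [00010]: (1 XOR (0 AND (0 IMPLIES 0))) -> 1
  row 3 [00011]: (1 XOR (0 AND (0 IMPLIES 0))) -> 1
  row 4 [00100]: (0 XOR (0 AND (1 IMPLIES 0))) -> 0
  row 5 [00101]: (0 XOR (0 AND (1 IMPLIES 0))) -> 0
  row 6 [00110]: (1 XOR (0 AND (1 IMPLIES 0))) -> 1
  row 7 [00111]: (1 XOR (0 AND (1 IMPLIES 0))) -> 1
  row 8 [01000]: (0 XOR (0 AND (0 IMPLIES 1))) -> 0
  row 9 [01001]: (0 XOR (0 AND (0 IMPLIES 1))) -> 0
  row 10 [01010]: (1 XOR (0 AND (0 IMPLIES 1))) -> 1
  row 11 [01011]: (1 XOR (0 AND (0 IMPLIES 1))) -> 1
  row 12 [01100]: (0 XOR (0 AND (1 IMPLIES 1))) -> 0
  row 13 [01101]: (0 XOR (0 AND (1 IMPLIES 1))) -> 0
  row 14 [01110]: (1 XOR (0 AND (1 IMPLIES 1))) -> 1
  row 15 [01111]: (1 XOR (0 AND (1 IMPLIES 1))) -> 1
  row 16 [10000]: (0 XOR (1 AND (0 IMPLIES 0))) -> 1
  row 17 [10001]: (0 XOR (1 AND (0 IMPLIES 0))) -> 1
  row 18 [10010]: (1 XOR (1 AND (0 IMPLIES 0))) -> 0
  row 19 [10011]: (1 XOR (1 AND (0 IMPLIES 0))) -> 0
  row 20 [10100]: (0 XOR (1 AND (1 IMPLIES 0))) -> 0
  row 21 [10101]: (0 XOR (1 AND (1 IMPLIES 0))) -> 0
  row 22 [10110]: (1 XOR (1 AND (1 IMPLIES 0))) -> 1
  row 23 [10111]: (1 XOR (1 AND (1 IMPLIES 0))) -> 1
  row 24 [11000]: (0 XOR (1 AND (0 IMPLIES 1))) -> 1
  row 25 [11001]: (0 XOR (1 AND (0 IMPLIES 1))) -> 1
  row 26 [11010]: (1 XOR (1 AND (0 IMPLIES 1))) -> 0
  row 27 [11011]: (1 XOR (1 AND (0 IMPLIES 1))) -> 0
  row 28 [11100]: (0 XOR (1 AND (1 IMPLIES 1))) -> 1
  row 29 [11101]: (0 XOR (1 AND (1 IMPLIES 1))) -> 1
  row 30 [11110]: (1 XOR (1 AND (1 IMPLIES 1))) -> 0
  row 31 [11111]: (1 XOR (1 AND (1 IMPLIES 1))) -> 0
Full result column, 8 rows per line (x1,x2 fixed per line; x3,x4,x5 runs 000..111 left to right):
  rows 0-7 [x1,x2=00]: 00110011  (ones: 4)
  rows 8-15 [x1,x2=01]: 00110011  (ones: 4)
  rows 16-23 [x1,x2=10]: 11000011  (ones: 4)
  rows 24-31 [x1,x2=11]: 11001100  (ones: 4)
Count of 1-rows = 4+4+4+4 = 16

16


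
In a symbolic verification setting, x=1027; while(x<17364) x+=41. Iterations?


Step 1: x goes from 1027 toward 17364 by 41; the body runs while x<17364, so iterations = ceil((bound-start)/step)
Step 2: Distance=16337
Step 3: ceil(16337/41)=399

399


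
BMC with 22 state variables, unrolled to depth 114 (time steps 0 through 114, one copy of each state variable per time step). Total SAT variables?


BMC unrolls to depth k, creating one copy of each state var for steps 0..k.
Step count = 114 + 1 = 115 (steps 0 through 114)
Vars per step = 22
Total = 22 * 115 = 2530

2530


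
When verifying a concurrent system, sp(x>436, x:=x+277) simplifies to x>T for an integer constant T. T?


Formula: sp(P, x:=E) = exists old_x. (x = E[old_x/x]) AND P[old_x/x] (old_x is the value of x before the assignment; eliminate old_x by solving x = E[old_x/x] for old_x)
Step 1: Precondition P: x>436, i.e. old_x > 436
Step 2: Assignment gives x = old_x + 277, so old_x = x - 277
Step 3: Substitute into P: x - 277 > 436
Step 4: Simplify: x > 436+277 = 713

713


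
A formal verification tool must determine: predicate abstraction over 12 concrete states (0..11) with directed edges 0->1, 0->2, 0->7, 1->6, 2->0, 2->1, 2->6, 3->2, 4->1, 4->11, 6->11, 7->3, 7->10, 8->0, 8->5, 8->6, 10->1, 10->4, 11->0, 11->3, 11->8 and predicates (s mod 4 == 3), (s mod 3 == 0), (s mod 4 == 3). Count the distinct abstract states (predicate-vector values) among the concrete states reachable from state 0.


BFS from 0:
Concrete reachable: {0, 1, 2, 3, 4, 5, 6, 7, 8, 10, 11}
Abstract via predicates (s mod 4 == 3), (s mod 3 == 0), (s mod 4 == 3):
  (0,0,0) <- {1, 2, 4, 5, 8, 10}
  (0,1,0) <- {0, 6}
  (1,0,1) <- {7, 11}
  (1,1,1) <- {3}
Distinct abstract states = 4

4
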